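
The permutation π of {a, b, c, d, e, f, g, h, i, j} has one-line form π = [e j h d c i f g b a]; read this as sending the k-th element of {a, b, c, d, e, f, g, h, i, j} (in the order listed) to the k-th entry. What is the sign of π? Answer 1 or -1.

1

In disjoint-cycle form the cycle lengths are 9, 1.
A cycle of length ℓ contributes ℓ−1 transpositions, so π is a product of 8 transpositions — even.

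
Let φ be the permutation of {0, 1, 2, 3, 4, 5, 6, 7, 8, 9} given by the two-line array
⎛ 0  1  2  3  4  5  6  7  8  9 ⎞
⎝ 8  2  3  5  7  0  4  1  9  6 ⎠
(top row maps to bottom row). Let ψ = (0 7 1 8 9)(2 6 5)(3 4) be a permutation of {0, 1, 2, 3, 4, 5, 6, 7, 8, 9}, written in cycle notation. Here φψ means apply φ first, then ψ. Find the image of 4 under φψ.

(φψ)(4) = ψ(φ(4)). φ(4) = 7, then ψ(7) = 1. So (φψ)(4) = 1.

1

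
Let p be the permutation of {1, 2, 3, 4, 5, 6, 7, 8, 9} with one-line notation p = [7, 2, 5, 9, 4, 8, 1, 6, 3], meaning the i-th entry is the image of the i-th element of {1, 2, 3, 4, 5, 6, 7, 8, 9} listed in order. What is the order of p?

4

The disjoint-cycle form of p has cycle lengths 4, 2, 2, 1.
The order of p is the least common multiple of its cycle lengths: lcm(4, 2, 2) = 4.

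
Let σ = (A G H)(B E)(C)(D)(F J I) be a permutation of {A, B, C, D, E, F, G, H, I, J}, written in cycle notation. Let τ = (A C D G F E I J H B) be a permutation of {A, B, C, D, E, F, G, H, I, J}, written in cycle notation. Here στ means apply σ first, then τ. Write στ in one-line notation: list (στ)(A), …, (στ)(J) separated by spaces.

(στ)(x) = τ(σ(x)). Computing each image: τ(σ(A)) = τ(G) = F, τ(σ(B)) = τ(E) = I, τ(σ(C)) = τ(C) = D, τ(σ(D)) = τ(D) = G, τ(σ(E)) = τ(B) = A, τ(σ(F)) = τ(J) = H, τ(σ(G)) = τ(H) = B, τ(σ(H)) = τ(A) = C, τ(σ(I)) = τ(F) = E, τ(σ(J)) = τ(I) = J.
Hence στ = [F I D G A H B C E J].

F I D G A H B C E J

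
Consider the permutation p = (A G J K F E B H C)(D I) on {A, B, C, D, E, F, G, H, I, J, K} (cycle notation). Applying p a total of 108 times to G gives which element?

G lies in the 9-cycle (A G J K F E B H C).
Since the cycle has length 9, p^108 acts on it the same as p^0 (108 mod 9 = 0).
So p^108(G) = G.

G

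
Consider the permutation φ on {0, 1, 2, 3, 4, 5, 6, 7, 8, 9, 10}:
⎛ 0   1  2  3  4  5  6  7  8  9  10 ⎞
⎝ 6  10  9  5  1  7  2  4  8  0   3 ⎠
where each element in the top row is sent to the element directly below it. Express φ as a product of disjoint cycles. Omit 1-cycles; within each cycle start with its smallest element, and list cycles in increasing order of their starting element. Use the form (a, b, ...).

From 0: 0 → 6 → 2 → 9 → 0, closing the cycle (0, 6, 2, 9).
Repeating from the next unused element and collecting all non-trivial cycles gives (0, 6, 2, 9)(1, 10, 3, 5, 7, 4).

(0, 6, 2, 9)(1, 10, 3, 5, 7, 4)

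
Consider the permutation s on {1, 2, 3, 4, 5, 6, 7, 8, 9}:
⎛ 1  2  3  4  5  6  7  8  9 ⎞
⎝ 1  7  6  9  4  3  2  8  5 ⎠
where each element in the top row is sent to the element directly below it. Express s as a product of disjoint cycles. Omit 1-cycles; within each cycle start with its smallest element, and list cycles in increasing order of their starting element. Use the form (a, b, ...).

Iterating s from 2 gives 2 → 7 → 2; that is the 2-cycle (2, 7).
Continuing from each remaining unvisited element yields (2, 7)(3, 6)(4, 9, 5).

(2, 7)(3, 6)(4, 9, 5)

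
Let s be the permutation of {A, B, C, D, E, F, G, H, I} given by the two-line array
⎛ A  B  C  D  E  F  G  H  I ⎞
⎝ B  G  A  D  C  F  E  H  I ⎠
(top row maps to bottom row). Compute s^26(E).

C

Tracing E → C → … returns to E after 5 steps, so E lies in a 5-cycle (A, B, G, E, C).
Powers repeat with period 5 on this cycle, and 26 mod 5 = 1, so s^26(E) = s^1(E).
Stepping 1 place around the cycle: E → C.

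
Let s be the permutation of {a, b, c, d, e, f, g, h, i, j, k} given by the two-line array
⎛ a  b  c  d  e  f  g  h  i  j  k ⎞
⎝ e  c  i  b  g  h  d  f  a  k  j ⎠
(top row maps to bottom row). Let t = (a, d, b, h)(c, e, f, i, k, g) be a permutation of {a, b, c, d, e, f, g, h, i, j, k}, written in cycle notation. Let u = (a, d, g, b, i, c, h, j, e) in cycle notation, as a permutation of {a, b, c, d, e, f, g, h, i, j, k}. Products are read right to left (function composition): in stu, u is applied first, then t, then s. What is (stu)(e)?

(stu)(e) = s(t(u(e))). u(e) = a, then t(a) = d, then s(d) = b, so the result is b.

b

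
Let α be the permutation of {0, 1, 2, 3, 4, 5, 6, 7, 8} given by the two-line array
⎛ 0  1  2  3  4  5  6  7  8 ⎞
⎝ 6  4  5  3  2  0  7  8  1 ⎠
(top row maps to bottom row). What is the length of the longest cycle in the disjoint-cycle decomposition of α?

Decomposing into disjoint cycles gives (0, 6, 7, 8, 1, 4, 2, 5); the longest has length 8.

8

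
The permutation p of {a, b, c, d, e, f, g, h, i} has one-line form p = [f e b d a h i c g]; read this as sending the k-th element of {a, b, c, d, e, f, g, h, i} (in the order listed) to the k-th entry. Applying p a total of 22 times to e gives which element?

c

Tracing e → a → … returns to e after 6 steps, so e lies in a 6-cycle (a f h c b e).
On a 6-cycle, p^6 is the identity, so p^22 = p^4 there (22 ≡ 4 mod 6).
Advancing 4 steps from e: e → a → f → h → c.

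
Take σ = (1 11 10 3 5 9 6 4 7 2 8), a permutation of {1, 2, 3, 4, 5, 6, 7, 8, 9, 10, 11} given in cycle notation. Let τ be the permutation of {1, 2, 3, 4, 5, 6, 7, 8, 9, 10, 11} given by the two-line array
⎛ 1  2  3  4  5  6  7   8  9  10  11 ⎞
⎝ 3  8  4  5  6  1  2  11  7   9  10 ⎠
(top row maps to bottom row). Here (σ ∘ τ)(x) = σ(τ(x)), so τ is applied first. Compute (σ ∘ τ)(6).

(σ ∘ τ)(6) = σ(τ(6)). τ(6) = 1, then σ(1) = 11. So (σ ∘ τ)(6) = 11.

11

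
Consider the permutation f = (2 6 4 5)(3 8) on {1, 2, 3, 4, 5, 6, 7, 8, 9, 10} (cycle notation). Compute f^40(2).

2 lies in the 4-cycle (2 6 4 5).
On a 4-cycle, f^4 is the identity, so f^40 = f^0 there (40 ≡ 0 mod 4).
So f^40(2) = 2.

2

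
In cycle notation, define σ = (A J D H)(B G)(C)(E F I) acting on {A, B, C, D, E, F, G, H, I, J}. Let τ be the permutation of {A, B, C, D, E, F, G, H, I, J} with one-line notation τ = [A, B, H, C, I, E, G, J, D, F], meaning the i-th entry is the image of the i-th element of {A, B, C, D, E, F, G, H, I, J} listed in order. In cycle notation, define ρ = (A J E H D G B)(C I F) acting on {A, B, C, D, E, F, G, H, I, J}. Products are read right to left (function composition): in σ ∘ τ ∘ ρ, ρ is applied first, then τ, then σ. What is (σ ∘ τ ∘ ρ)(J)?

E

(σ ∘ τ ∘ ρ)(J) = σ(τ(ρ(J))). ρ(J) = E, then τ(E) = I, then σ(I) = E, so the result is E.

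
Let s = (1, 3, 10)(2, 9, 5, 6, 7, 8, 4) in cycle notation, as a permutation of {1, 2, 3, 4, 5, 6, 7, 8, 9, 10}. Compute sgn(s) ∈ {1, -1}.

The cycle lengths are 7, 3.
A cycle of length ℓ contributes ℓ−1 transpositions, so s is a product of 6 + 2 = 8 transpositions — even.

1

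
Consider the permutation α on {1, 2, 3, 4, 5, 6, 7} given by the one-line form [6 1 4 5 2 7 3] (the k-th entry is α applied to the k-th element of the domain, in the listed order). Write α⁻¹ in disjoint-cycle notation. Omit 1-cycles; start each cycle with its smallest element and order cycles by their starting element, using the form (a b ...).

First write α in disjoint cycles: (1 6 7 3 4 5 2).
Reversing each cycle (and rotating so the smallest element leads) gives α⁻¹ = (1 2 5 4 3 7 6).

(1 2 5 4 3 7 6)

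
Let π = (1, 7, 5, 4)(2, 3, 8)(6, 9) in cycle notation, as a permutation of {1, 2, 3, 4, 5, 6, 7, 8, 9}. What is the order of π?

The cycle type of π is (4, 3, 2).
Since disjoint cycles commute, ord(π) = lcm(4, 3, 2) = 12.

12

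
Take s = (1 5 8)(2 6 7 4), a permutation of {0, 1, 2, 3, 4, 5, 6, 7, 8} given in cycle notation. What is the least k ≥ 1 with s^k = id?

12

The disjoint cycles have lengths 4, 3, 1, 1.
Since disjoint cycles commute, ord(s) = lcm(4, 3) = 12.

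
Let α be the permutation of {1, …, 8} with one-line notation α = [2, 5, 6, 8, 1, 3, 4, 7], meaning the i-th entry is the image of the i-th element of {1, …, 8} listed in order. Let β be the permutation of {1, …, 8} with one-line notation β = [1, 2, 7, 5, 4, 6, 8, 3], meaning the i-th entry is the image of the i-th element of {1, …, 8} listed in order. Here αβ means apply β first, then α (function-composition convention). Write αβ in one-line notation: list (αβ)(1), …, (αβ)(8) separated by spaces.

2 5 4 1 8 3 7 6

For each element, apply β then α: 1 → 1 → 2; 2 → 2 → 5; 3 → 7 → 4; 4 → 5 → 1; 5 → 4 → 8; 6 → 6 → 3; 7 → 8 → 7; 8 → 3 → 6.
So αβ in one-line form is 2 5 4 1 8 3 7 6.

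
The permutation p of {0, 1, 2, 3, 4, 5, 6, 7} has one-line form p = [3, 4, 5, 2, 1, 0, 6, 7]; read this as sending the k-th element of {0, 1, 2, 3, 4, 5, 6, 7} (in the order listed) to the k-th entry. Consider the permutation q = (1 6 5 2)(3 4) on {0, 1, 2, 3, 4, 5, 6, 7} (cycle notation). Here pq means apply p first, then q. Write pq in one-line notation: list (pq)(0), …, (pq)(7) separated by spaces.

(pq)(x) = q(p(x)). Computing each image: q(p(0)) = q(3) = 4, q(p(1)) = q(4) = 3, q(p(2)) = q(5) = 2, q(p(3)) = q(2) = 1, q(p(4)) = q(1) = 6, q(p(5)) = q(0) = 0, q(p(6)) = q(6) = 5, q(p(7)) = q(7) = 7.
Hence pq = [4 3 2 1 6 0 5 7].

4 3 2 1 6 0 5 7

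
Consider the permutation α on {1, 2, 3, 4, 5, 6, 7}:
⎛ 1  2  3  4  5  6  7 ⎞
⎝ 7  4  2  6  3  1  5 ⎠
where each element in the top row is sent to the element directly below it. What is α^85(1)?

Tracing 1 → 7 → … returns to 1 after 7 steps, so 1 lies in a 7-cycle (1, 7, 5, 3, 2, 4, 6).
On a 7-cycle, α^7 is the identity, so α^85 = α^1 there (85 ≡ 1 mod 7).
Advancing 1 step from 1: 1 → 7.

7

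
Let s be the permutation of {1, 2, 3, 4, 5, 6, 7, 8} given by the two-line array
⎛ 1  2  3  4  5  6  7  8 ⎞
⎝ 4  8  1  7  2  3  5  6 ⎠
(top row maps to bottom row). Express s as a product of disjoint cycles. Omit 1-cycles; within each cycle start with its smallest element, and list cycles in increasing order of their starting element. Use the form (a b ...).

From 1: 1 → 4 → 7 → 5 → 2 → 8 → 6 → 3 → 1, closing the cycle (1 4 7 5 2 8 6 3).
Repeating from the next unused element and collecting all non-trivial cycles gives (1 4 7 5 2 8 6 3).

(1 4 7 5 2 8 6 3)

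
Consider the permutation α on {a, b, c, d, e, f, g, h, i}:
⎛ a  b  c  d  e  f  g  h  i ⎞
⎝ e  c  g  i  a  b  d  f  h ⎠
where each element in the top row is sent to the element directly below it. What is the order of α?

The disjoint-cycle form of α has cycle lengths 7, 2.
Since disjoint cycles commute, ord(α) = lcm(7, 2) = 14.

14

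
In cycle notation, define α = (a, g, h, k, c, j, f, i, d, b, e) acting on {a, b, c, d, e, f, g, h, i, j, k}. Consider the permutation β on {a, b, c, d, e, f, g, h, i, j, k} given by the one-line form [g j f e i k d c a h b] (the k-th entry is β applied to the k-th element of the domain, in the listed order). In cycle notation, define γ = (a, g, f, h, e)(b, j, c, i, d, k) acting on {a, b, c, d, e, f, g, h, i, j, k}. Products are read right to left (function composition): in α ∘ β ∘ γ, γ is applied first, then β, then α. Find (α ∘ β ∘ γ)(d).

Apply the permutations in order: γ(d) = k, then β(k) = b, then α(b) = e. So (α ∘ β ∘ γ)(d) = e.

e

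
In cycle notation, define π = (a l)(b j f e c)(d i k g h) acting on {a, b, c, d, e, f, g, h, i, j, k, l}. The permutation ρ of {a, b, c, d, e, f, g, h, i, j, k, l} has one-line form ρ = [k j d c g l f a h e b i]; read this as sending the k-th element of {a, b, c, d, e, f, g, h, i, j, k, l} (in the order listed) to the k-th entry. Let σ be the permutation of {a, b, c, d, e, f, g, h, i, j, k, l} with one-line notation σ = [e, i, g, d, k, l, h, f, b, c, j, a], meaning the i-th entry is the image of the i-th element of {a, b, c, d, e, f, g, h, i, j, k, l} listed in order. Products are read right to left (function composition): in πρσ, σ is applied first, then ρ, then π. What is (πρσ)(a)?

Apply the permutations in order: σ(a) = e, then ρ(e) = g, then π(g) = h. So (πρσ)(a) = h.

h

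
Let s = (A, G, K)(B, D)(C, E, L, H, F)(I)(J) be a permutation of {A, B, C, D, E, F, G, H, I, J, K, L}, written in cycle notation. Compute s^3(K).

K lies in the 3-cycle (A, G, K).
Since the cycle has length 3, s^3 acts on it the same as s^0 (3 mod 3 = 0).
So s^3(K) = K.

K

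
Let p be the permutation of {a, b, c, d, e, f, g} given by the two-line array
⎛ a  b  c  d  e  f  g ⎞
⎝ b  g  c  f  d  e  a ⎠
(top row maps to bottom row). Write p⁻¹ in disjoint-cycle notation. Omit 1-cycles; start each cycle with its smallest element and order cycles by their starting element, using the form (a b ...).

The cycle decomposition of p is (a b g)(d f e).
The inverse reverses every cycle; in canonical form, p⁻¹ = (a g b)(d e f).

(a g b)(d e f)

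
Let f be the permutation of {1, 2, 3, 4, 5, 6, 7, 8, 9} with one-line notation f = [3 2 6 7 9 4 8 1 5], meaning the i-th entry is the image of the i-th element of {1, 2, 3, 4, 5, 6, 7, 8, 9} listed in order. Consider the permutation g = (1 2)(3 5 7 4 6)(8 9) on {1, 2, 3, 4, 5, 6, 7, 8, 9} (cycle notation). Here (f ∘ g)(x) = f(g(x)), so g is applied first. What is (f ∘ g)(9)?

1

(f ∘ g)(9) = f(g(9)). g(9) = 8, then f(8) = 1. So (f ∘ g)(9) = 1.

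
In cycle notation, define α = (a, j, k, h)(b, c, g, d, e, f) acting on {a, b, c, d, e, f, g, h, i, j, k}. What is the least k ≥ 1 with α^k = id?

12

The disjoint cycles have lengths 6, 4, 1.
Since disjoint cycles commute, ord(α) = lcm(6, 4) = 12.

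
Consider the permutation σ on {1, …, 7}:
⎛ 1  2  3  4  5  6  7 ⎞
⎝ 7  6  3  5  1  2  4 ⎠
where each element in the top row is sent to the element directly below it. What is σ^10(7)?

Tracing 7 → 4 → … returns to 7 after 4 steps, so 7 lies in a 4-cycle (1, 7, 4, 5).
Since the cycle has length 4, σ^10 acts on it the same as σ^2 (10 mod 4 = 2).
Advancing 2 steps from 7: 7 → 4 → 5.

5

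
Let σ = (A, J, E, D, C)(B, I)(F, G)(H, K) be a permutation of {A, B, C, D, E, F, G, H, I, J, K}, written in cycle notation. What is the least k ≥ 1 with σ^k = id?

10

The cycle type of σ is (5, 2, 2, 2).
The order is lcm(5, 2, 2, 2) = 10.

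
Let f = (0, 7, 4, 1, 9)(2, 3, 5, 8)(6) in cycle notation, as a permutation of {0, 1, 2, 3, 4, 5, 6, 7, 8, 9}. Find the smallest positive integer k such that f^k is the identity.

The cycle type of f is (5, 4, 1).
The order is lcm(5, 4) = 20.

20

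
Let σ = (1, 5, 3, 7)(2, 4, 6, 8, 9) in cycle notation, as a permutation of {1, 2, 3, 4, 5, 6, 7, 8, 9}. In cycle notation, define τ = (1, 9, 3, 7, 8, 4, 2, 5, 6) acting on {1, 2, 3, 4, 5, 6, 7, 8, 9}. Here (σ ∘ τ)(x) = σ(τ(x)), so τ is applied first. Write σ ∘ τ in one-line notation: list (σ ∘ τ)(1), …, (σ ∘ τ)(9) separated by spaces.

(σ ∘ τ)(x) = σ(τ(x)). Computing each image: σ(τ(1)) = σ(9) = 2, σ(τ(2)) = σ(5) = 3, σ(τ(3)) = σ(7) = 1, σ(τ(4)) = σ(2) = 4, σ(τ(5)) = σ(6) = 8, σ(τ(6)) = σ(1) = 5, σ(τ(7)) = σ(8) = 9, σ(τ(8)) = σ(4) = 6, σ(τ(9)) = σ(3) = 7.
Hence σ ∘ τ = [2 3 1 4 8 5 9 6 7].

2 3 1 4 8 5 9 6 7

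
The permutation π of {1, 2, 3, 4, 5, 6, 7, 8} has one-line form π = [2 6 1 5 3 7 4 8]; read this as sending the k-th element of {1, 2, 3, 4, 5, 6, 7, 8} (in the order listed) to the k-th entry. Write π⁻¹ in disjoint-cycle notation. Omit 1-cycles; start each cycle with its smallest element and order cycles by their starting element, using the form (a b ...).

(1 3 5 4 7 6 2)

First write π in disjoint cycles: (1 2 6 7 4 5 3).
Reversing each cycle (and rotating so the smallest element leads) gives π⁻¹ = (1 3 5 4 7 6 2).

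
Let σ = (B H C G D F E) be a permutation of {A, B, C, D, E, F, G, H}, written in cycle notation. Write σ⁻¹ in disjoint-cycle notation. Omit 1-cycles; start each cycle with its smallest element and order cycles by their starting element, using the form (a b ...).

(B E F D G C H)

Inverting a permutation written in cycle notation just reverses the order within every cycle.
After reversing and putting each cycle's least element first, σ⁻¹ = (B E F D G C H).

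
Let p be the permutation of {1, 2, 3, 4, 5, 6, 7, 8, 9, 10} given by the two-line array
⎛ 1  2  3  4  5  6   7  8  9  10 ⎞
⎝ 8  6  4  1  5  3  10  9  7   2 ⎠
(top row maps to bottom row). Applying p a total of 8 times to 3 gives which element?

6

Tracing 3 → 4 → … returns to 3 after 9 steps, so 3 lies in a 9-cycle (1 8 9 7 10 2 6 3 4).
Advancing 8 steps from 3: 3 → 4 → 1 → 8 → 9 → 7 → 10 → 2 → 6.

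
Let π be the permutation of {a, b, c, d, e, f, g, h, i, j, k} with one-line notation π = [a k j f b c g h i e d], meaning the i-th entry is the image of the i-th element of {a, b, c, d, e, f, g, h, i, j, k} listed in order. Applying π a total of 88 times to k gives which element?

Tracing k → d → … returns to k after 7 steps, so k lies in a 7-cycle (b k d f c j e).
Since the cycle has length 7, π^88 acts on it the same as π^4 (88 mod 7 = 4).
Stepping 4 places around the cycle: k → d → f → c → j.

j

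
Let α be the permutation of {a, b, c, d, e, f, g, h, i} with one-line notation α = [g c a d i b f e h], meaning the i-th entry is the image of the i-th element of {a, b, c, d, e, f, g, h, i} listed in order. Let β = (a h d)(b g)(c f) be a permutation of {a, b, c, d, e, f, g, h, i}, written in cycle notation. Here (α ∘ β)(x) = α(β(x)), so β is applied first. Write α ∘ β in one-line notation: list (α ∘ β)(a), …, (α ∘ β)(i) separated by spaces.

e f b g i a c d h

For each element, apply β then α: a → h → e; b → g → f; c → f → b; d → a → g; e → e → i; f → c → a; g → b → c; h → d → d; i → i → h.
Collecting the images, α ∘ β = [e f b g i a c d h].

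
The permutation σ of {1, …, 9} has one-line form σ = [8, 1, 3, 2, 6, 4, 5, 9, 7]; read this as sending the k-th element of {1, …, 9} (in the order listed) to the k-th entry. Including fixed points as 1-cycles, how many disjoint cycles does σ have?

2

The cycle decomposition is (1, 8, 9, 7, 5, 6, 4, 2)(3), which has 2 cycles (counting 1-cycles).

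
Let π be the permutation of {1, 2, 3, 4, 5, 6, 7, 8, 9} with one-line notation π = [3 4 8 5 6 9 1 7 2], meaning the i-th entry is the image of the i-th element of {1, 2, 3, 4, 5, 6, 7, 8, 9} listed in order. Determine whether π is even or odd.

In disjoint-cycle form the cycle lengths are 5, 4.
A cycle of length ℓ contributes ℓ−1 transpositions, so π is a product of 4 + 3 = 7 transpositions — odd.

odd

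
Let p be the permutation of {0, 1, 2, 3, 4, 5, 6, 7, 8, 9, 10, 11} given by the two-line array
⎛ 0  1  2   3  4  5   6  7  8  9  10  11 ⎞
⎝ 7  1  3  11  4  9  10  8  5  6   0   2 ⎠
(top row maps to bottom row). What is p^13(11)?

Tracing 11 → 2 → … returns to 11 after 3 steps, so 11 lies in a 3-cycle (2 3 11).
Powers repeat with period 3 on this cycle, and 13 mod 3 = 1, so p^13(11) = p^1(11).
Stepping 1 place around the cycle: 11 → 2.

2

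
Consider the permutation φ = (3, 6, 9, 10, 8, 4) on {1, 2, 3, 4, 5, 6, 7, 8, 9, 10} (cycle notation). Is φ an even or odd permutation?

The cycle lengths are 6, 1, 1, 1, 1.
A cycle of length ℓ contributes ℓ−1 transpositions, so φ is a product of 5 transpositions — odd.

odd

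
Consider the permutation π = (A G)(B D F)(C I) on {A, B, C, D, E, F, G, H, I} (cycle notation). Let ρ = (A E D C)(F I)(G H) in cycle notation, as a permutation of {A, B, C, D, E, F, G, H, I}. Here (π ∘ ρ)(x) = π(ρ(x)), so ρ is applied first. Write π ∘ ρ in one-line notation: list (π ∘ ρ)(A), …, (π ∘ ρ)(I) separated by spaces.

E D G I F C H A B

For each element, apply ρ then π: A → E → E; B → B → D; C → A → G; D → C → I; E → D → F; F → I → C; G → H → H; H → G → A; I → F → B.
Collecting the images, π ∘ ρ = [E D G I F C H A B].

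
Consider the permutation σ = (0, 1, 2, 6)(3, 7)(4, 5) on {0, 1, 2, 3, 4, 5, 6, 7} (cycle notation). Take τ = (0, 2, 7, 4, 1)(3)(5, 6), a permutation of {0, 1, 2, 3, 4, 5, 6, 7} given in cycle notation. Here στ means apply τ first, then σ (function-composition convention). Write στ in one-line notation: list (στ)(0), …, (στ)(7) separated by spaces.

6 1 3 7 2 0 4 5

(στ)(x) = σ(τ(x)). Computing each image: σ(τ(0)) = σ(2) = 6, σ(τ(1)) = σ(0) = 1, σ(τ(2)) = σ(7) = 3, σ(τ(3)) = σ(3) = 7, σ(τ(4)) = σ(1) = 2, σ(τ(5)) = σ(6) = 0, σ(τ(6)) = σ(5) = 4, σ(τ(7)) = σ(4) = 5.
Hence στ = [6 1 3 7 2 0 4 5].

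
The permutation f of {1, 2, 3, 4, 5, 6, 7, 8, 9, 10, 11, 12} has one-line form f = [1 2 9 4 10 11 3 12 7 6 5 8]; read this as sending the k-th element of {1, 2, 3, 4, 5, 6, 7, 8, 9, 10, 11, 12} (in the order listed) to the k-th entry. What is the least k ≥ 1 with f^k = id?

12

The disjoint-cycle form of f has cycle lengths 4, 3, 2, 1, 1, 1.
The order is lcm(4, 3, 2) = 12.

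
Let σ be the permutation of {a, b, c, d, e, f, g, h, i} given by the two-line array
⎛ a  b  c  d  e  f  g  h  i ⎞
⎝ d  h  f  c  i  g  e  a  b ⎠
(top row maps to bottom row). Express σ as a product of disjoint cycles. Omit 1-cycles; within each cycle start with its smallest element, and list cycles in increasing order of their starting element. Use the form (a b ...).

(a d c f g e i b h)

Iterating σ from a gives a → d → c → f → g → e → i → b → h → a; that is the 9-cycle (a d c f g e i b h).
Repeating from the next unused element and collecting all non-trivial cycles gives (a d c f g e i b h).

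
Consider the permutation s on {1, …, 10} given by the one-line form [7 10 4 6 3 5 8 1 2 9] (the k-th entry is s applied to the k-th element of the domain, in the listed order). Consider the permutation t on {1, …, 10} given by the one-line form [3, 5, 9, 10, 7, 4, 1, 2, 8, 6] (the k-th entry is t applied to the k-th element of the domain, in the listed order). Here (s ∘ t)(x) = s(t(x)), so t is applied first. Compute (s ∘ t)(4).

t(4) = 10, then s(10) = 9; composing gives (s ∘ t)(4) = 9.

9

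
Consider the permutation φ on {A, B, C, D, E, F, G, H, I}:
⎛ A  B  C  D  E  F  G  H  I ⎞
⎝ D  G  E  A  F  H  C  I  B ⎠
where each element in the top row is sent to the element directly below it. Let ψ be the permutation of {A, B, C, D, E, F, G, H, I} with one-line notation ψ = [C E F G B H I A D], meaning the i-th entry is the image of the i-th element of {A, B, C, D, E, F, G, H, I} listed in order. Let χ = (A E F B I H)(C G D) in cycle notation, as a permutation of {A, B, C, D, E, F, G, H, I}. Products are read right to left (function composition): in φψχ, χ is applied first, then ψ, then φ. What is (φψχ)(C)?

Apply the permutations in order: χ(C) = G, then ψ(G) = I, then φ(I) = B. So (φψχ)(C) = B.

B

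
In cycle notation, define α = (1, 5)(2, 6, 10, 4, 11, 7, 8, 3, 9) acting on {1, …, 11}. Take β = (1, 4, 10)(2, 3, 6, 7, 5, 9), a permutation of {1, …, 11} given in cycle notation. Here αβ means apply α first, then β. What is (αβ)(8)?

6

(αβ)(8) = β(α(8)). α(8) = 3, then β(3) = 6. So (αβ)(8) = 6.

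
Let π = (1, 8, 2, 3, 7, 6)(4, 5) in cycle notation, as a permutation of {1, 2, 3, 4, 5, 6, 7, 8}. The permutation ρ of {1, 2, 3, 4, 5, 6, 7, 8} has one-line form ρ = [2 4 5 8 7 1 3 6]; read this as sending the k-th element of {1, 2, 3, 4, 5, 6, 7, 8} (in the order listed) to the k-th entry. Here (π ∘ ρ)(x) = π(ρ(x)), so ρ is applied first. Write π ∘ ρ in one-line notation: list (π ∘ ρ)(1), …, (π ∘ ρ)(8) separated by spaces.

For each element, apply ρ then π: 1 → 2 → 3; 2 → 4 → 5; 3 → 5 → 4; 4 → 8 → 2; 5 → 7 → 6; 6 → 1 → 8; 7 → 3 → 7; 8 → 6 → 1.
Collecting the images, π ∘ ρ = [3 5 4 2 6 8 7 1].

3 5 4 2 6 8 7 1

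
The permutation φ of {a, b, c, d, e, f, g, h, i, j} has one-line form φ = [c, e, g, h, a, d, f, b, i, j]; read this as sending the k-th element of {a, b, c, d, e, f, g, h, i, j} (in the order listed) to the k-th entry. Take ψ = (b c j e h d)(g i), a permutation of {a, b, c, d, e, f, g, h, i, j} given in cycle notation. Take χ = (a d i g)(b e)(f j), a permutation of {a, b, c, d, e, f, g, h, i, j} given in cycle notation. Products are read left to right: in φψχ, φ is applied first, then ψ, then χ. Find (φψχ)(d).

i

Chase d: φ(d) = h; ψ(h) = d; χ(d) = i. Hence (φψχ)(d) = i.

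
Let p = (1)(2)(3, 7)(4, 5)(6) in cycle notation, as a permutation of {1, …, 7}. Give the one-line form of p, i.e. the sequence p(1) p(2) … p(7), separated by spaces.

1 2 7 5 4 6 3

Image by image: 1↦1, 2↦2, 3↦7, 4↦5, 5↦4, 6↦6, 7↦3.
So the one-line form is 1 2 7 5 4 6 3.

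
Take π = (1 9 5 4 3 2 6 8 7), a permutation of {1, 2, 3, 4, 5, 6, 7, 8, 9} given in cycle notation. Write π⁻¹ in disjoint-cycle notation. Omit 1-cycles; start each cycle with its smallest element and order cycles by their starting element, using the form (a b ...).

Inverting a permutation written in cycle notation just reverses the order within every cycle.
Reversing each cycle of π and rotating so the smallest element leads gives (1 7 8 6 2 3 4 5 9).

(1 7 8 6 2 3 4 5 9)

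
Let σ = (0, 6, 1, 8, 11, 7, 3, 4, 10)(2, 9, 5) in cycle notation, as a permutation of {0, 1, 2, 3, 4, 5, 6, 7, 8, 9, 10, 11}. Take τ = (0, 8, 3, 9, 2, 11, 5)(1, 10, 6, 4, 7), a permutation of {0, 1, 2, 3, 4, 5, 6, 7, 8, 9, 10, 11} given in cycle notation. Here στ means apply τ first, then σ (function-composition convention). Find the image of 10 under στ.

τ(10) = 6, then σ(6) = 1; composing gives (στ)(10) = 1.

1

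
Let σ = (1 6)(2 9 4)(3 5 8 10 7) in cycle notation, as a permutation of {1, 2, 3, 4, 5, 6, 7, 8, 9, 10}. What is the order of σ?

30

The cycle type of σ is (5, 3, 2).
Since disjoint cycles commute, ord(σ) = lcm(5, 3, 2) = 30.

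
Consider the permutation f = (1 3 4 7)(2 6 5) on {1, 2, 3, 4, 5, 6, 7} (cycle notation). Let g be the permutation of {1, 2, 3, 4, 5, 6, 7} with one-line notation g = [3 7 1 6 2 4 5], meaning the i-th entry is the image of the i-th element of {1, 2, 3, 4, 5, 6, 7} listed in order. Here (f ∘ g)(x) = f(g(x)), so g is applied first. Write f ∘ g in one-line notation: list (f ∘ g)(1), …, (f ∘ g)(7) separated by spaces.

4 1 3 5 6 7 2

For each element, apply g then f: 1 → 3 → 4; 2 → 7 → 1; 3 → 1 → 3; 4 → 6 → 5; 5 → 2 → 6; 6 → 4 → 7; 7 → 5 → 2.
Collecting the images, f ∘ g = [4 1 3 5 6 7 2].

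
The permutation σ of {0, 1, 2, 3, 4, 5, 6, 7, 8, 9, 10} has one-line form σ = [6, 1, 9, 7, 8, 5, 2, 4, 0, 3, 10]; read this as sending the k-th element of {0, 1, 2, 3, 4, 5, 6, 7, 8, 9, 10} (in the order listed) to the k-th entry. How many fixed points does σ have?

3

The fixed points (elements with σ(x) = x) are {1, 5, 10}, so there are 3.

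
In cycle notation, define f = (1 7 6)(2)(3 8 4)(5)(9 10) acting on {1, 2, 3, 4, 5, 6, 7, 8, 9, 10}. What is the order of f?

The cycle type of f is (3, 3, 2, 1, 1).
The order of f is the least common multiple of its cycle lengths: lcm(3, 3, 2) = 6.

6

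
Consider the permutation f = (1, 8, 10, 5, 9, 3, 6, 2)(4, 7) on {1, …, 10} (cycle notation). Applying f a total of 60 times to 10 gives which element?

6

10 lies in the 8-cycle (1, 8, 10, 5, 9, 3, 6, 2).
On an 8-cycle, f^8 is the identity, so f^60 = f^4 there (60 ≡ 4 mod 8).
Advancing 4 steps from 10: 10 → 5 → 9 → 3 → 6.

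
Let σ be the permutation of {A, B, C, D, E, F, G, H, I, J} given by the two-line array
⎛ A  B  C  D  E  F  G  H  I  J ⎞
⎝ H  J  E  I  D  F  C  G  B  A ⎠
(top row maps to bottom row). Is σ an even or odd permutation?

even

In disjoint-cycle form the cycle lengths are 9, 1.
A cycle is odd iff its length is even; σ has 0 even-length cycles, so sgn(σ) = (−1)^0 and σ is even.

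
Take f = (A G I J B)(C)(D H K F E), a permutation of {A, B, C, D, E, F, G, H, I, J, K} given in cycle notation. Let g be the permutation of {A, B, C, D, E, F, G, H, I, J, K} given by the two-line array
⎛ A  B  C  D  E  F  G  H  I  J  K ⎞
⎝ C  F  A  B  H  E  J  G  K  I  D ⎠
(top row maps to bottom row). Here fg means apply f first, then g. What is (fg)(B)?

(fg)(B) = g(f(B)). f(B) = A, then g(A) = C. So (fg)(B) = C.

C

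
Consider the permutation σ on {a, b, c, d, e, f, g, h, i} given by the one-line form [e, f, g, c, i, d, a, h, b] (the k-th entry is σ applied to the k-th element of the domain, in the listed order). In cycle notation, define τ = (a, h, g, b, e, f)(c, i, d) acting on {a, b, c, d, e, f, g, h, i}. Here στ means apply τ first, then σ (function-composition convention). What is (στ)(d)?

τ(d) = c, then σ(c) = g; composing gives (στ)(d) = g.

g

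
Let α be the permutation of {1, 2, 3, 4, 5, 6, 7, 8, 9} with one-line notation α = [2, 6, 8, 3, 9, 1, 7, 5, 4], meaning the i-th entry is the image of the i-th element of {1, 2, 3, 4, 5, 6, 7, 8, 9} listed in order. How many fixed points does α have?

1

The fixed points (elements with α(x) = x) are {7}, so there is 1.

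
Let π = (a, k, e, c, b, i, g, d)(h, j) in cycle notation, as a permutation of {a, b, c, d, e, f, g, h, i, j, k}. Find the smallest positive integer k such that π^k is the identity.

8

The cycle type of π is (8, 2, 1).
The order of π is the least common multiple of its cycle lengths: lcm(8, 2) = 8.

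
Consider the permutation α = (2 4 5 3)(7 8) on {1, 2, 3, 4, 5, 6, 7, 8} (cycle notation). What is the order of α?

4

The cycle type of α is (4, 2, 1, 1).
The order of α is the least common multiple of its cycle lengths: lcm(4, 2) = 4.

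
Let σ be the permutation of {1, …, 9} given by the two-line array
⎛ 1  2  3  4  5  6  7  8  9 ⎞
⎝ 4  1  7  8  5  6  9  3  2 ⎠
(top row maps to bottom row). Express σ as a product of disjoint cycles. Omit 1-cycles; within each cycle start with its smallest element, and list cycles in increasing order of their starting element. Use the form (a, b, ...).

Start at 1 and follow images: 1 → 4 → 8 → 3 → 7 → 9 → 2 → 1, giving the cycle (1, 4, 8, 3, 7, 9, 2).
Continuing from each remaining unvisited element yields (1, 4, 8, 3, 7, 9, 2).

(1, 4, 8, 3, 7, 9, 2)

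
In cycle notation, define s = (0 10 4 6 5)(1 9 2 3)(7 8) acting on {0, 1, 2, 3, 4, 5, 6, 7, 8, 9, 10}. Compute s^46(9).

3

9 lies in the 4-cycle (1 9 2 3).
Since the cycle has length 4, s^46 acts on it the same as s^2 (46 mod 4 = 2).
Stepping 2 places around the cycle: 9 → 2 → 3.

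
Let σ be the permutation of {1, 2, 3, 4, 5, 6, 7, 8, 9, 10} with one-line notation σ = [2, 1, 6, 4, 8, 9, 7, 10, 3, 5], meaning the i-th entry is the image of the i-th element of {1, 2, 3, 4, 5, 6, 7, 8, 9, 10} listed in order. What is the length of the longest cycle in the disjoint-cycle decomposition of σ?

Decomposing into disjoint cycles gives (1, 2)(3, 6, 9)(5, 8, 10); the longest has length 3.

3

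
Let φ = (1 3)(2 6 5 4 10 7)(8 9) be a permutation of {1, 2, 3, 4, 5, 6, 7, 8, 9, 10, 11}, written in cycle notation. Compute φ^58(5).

2

5 lies in the 6-cycle (2 6 5 4 10 7).
On a 6-cycle, φ^6 is the identity, so φ^58 = φ^4 there (58 ≡ 4 mod 6).
Stepping 4 places around the cycle: 5 → 4 → 10 → 7 → 2.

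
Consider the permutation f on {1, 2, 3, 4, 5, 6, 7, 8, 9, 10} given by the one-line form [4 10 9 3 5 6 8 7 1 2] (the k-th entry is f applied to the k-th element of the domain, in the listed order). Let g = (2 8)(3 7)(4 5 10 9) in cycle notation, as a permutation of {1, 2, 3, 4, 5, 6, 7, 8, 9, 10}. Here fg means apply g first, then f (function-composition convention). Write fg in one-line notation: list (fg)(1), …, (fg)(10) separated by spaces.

For each element, apply g then f: 1 → 1 → 4; 2 → 8 → 7; 3 → 7 → 8; 4 → 5 → 5; 5 → 10 → 2; 6 → 6 → 6; 7 → 3 → 9; 8 → 2 → 10; 9 → 4 → 3; 10 → 9 → 1.
So fg in one-line form is 4 7 8 5 2 6 9 10 3 1.

4 7 8 5 2 6 9 10 3 1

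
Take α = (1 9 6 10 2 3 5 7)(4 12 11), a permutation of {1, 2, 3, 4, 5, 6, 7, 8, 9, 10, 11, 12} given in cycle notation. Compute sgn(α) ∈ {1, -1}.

-1

The cycle lengths are 8, 3, 1.
A cycle is odd iff its length is even; α has 1 even-length cycle, so sgn(α) = (−1)^1 and α is odd.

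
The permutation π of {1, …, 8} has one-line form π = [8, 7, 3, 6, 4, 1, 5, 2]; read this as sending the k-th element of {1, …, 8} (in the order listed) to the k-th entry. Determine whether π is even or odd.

In disjoint-cycle form the cycle lengths are 7, 1.
A cycle is odd iff its length is even; π has 0 even-length cycles, so sgn(π) = (−1)^0 and π is even.

even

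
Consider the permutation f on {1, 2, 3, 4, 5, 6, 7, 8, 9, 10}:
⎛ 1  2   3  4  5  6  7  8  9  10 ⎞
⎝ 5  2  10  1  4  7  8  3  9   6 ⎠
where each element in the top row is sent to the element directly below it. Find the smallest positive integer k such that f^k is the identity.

Decomposing into disjoint cycles gives cycle lengths 5, 3, 1, 1.
Since disjoint cycles commute, ord(f) = lcm(5, 3) = 15.

15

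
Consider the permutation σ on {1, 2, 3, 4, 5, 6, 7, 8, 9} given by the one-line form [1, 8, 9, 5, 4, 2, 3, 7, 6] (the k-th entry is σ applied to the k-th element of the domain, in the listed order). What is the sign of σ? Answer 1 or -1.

1

In disjoint-cycle form the cycle lengths are 6, 2, 1.
A cycle of length ℓ contributes ℓ−1 transpositions, so σ is a product of 5 + 1 = 6 transpositions — even.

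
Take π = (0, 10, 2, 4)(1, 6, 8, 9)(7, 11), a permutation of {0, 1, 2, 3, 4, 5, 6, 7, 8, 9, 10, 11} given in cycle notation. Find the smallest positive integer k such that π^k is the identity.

4

The disjoint cycles have lengths 4, 4, 2, 1, 1.
The order of π is the least common multiple of its cycle lengths: lcm(4, 4, 2) = 4.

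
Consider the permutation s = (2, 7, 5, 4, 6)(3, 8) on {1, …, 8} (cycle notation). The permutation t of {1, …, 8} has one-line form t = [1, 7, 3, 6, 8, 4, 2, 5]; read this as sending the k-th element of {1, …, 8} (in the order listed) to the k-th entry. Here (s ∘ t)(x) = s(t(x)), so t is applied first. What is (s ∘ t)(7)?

7

(s ∘ t)(7) = s(t(7)). t(7) = 2, then s(2) = 7. So (s ∘ t)(7) = 7.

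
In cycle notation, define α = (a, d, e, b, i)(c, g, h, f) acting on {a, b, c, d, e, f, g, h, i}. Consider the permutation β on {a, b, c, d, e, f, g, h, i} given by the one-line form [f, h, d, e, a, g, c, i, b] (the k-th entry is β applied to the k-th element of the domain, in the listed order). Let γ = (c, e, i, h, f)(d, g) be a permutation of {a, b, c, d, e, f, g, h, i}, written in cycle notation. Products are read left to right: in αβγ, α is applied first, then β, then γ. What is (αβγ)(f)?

g

(αβγ)(f) = γ(β(α(f))). α(f) = c, then β(c) = d, then γ(d) = g, so the result is g.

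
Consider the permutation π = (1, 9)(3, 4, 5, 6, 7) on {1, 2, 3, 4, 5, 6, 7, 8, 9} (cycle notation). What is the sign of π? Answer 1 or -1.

-1

The cycle lengths are 5, 2, 1, 1.
A cycle is odd iff its length is even; π has 1 even-length cycle, so sgn(π) = (−1)^1 and π is odd.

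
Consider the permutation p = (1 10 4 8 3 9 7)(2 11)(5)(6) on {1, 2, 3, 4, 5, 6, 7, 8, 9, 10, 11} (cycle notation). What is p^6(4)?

4 lies in the 7-cycle (1 10 4 8 3 9 7).
Advancing 6 steps from 4: 4 → 8 → 3 → 9 → 7 → 1 → 10.

10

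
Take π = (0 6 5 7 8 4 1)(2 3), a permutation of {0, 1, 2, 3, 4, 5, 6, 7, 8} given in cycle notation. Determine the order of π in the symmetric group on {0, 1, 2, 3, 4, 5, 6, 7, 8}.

14

The cycle type of π is (7, 2).
The order of π is the least common multiple of its cycle lengths: lcm(7, 2) = 14.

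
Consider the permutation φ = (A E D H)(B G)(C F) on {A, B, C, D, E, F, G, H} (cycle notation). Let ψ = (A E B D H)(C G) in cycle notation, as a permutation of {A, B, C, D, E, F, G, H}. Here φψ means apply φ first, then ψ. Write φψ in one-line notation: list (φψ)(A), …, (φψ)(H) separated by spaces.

(φψ)(x) = ψ(φ(x)). Computing each image: ψ(φ(A)) = ψ(E) = B, ψ(φ(B)) = ψ(G) = C, ψ(φ(C)) = ψ(F) = F, ψ(φ(D)) = ψ(H) = A, ψ(φ(E)) = ψ(D) = H, ψ(φ(F)) = ψ(C) = G, ψ(φ(G)) = ψ(B) = D, ψ(φ(H)) = ψ(A) = E.
Hence φψ = [B C F A H G D E].

B C F A H G D E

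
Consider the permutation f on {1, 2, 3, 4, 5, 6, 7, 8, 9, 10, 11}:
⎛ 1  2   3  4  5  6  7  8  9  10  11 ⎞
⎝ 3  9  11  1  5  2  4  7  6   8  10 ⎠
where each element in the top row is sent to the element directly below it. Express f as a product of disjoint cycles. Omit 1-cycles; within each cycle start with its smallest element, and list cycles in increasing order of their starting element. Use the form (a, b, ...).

(1, 3, 11, 10, 8, 7, 4)(2, 9, 6)

Start at 1 and follow images: 1 → 3 → 11 → 10 → 8 → 7 → 4 → 1, giving the cycle (1, 3, 11, 10, 8, 7, 4).
Continuing from each remaining unvisited element yields (1, 3, 11, 10, 8, 7, 4)(2, 9, 6).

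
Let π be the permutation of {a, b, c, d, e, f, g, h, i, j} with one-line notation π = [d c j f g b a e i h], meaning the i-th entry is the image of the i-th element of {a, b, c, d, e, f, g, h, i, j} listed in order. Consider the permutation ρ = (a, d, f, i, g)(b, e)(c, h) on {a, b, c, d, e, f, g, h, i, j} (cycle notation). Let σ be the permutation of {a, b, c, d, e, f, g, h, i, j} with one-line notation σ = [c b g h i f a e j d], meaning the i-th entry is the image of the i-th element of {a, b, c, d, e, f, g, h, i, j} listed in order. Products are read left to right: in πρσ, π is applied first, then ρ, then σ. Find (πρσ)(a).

f

(πρσ)(a) = σ(ρ(π(a))). π(a) = d, then ρ(d) = f, then σ(f) = f, so the result is f.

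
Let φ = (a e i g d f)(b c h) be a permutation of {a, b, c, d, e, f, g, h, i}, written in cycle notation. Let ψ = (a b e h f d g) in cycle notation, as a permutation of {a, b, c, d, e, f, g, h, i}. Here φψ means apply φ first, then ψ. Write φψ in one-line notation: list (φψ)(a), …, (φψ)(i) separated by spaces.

(φψ)(x) = ψ(φ(x)). Computing each image: ψ(φ(a)) = ψ(e) = h, ψ(φ(b)) = ψ(c) = c, ψ(φ(c)) = ψ(h) = f, ψ(φ(d)) = ψ(f) = d, ψ(φ(e)) = ψ(i) = i, ψ(φ(f)) = ψ(a) = b, ψ(φ(g)) = ψ(d) = g, ψ(φ(h)) = ψ(b) = e, ψ(φ(i)) = ψ(g) = a.
Hence φψ = [h c f d i b g e a].

h c f d i b g e a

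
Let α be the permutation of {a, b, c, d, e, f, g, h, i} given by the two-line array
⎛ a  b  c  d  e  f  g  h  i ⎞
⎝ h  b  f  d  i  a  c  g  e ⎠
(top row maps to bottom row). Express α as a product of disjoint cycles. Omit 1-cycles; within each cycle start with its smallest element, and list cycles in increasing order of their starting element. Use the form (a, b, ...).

(a, h, g, c, f)(e, i)

Start at a and follow images: a → h → g → c → f → a, giving the cycle (a, h, g, c, f).
Continuing from each remaining unvisited element yields (a, h, g, c, f)(e, i).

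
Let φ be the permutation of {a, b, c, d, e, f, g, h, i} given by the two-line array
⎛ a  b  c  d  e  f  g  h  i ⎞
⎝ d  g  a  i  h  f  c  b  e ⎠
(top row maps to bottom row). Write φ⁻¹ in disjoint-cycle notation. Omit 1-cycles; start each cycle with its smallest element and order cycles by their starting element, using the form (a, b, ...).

(a, c, g, b, h, e, i, d)

The cycle decomposition of φ is (a, d, i, e, h, b, g, c).
The inverse reverses every cycle; in canonical form, φ⁻¹ = (a, c, g, b, h, e, i, d).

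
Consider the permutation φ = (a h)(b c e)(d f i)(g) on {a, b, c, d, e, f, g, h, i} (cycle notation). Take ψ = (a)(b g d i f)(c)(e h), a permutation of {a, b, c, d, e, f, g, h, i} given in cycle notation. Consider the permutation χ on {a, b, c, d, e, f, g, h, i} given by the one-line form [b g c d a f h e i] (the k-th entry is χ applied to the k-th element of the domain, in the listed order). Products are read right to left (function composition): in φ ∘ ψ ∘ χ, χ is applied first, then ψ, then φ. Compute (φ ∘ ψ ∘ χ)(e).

Chase e: χ(e) = a; ψ(a) = a; φ(a) = h. Hence (φ ∘ ψ ∘ χ)(e) = h.

h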